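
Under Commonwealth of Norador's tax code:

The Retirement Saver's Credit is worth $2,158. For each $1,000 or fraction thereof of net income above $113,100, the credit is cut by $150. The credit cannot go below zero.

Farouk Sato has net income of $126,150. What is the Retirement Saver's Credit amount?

$58

Retirement Saver's Credit: income exceeds $113,100 by $13,050, which is 14 full-or-partial $1,000 increments; reduction = 14 × $150 = $2,100, leaving $58.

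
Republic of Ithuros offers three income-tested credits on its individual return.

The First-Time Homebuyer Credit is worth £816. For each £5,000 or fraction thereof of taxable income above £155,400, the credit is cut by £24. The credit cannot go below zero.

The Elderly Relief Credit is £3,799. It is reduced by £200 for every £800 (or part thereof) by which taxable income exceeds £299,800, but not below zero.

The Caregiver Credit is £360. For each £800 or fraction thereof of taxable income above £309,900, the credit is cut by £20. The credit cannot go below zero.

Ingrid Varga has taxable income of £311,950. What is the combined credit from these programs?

First-Time Homebuyer Credit: income exceeds £155,400 by £156,550, which is 32 full-or-partial £5,000 increments; reduction = 32 × £24 = £768, leaving £48.
Elderly Relief Credit: income exceeds £299,800 by £12,150, which is 16 full-or-partial £800 increments; reduction = 16 × £200 = £3,200, leaving £599.
Caregiver Credit: income exceeds £309,900 by £2,050, which is 3 full-or-partial £800 increments; reduction = 3 × £20 = £60, leaving £300.
Total: £48 + £599 + £300 = £947.

£947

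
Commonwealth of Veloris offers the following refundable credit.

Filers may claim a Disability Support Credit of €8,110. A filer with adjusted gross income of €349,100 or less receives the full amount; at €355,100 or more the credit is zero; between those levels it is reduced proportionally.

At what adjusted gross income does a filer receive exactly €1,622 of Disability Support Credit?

€1,622 is 1,622/8,110 of the full €8,110, so 6,488/8,110 of the €6,000 range has been used: income = €349,100 + €6,000 × 6,488/8,110 = €353,900.

€353,900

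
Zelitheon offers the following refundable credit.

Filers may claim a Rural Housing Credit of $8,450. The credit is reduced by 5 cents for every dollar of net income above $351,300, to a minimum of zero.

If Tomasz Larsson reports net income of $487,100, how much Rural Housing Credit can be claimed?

Rural Housing Credit: 5% of the $135,800 excess over $351,300 is $6,790; credit = $8,450 − $6,790 = $1,660.

$1,660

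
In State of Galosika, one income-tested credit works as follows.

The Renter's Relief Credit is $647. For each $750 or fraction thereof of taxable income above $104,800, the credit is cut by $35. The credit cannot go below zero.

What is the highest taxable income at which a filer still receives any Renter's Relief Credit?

$118,300

After 18 increments the reduction is 18 × $35 = $630, leaving $17; one more increment wipes it out. Increment 18 ends at excess 18 × $750 = $13,500, so the highest qualifying income is $104,800 + $13,500 = $118,300.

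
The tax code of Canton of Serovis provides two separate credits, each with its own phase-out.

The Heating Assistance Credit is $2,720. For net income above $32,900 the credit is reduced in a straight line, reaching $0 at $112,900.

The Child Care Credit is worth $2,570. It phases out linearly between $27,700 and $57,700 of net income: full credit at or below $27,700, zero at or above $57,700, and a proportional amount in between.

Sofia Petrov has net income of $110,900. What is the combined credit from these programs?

Heating Assistance Credit: $110,900 is $78,000 into a $80,000 phase-out range, leaving 2,000/80,000 of the credit: $2,720 × 2,000/80,000 = $68.
Child Care Credit: $110,900 is at or above $57,700, so the credit is $0.
Total: $68 + $0 = $68.

$68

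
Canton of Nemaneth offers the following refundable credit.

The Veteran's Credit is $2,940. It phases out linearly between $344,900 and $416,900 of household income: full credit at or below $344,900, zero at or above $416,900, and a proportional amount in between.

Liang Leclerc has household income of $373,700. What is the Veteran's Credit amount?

Veteran's Credit: $373,700 is $28,800 into a $72,000 phase-out range, leaving 43,200/72,000 of the credit: $2,940 × 43,200/72,000 = $1,764.

$1,764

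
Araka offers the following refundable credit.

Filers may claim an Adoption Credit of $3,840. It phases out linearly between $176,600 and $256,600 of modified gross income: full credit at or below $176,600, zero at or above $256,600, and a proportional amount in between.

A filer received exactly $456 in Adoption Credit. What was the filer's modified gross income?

$456 is 456/3,840 of the full $3,840, so 3,384/3,840 of the $80,000 range has been used: income = $176,600 + $80,000 × 3,384/3,840 = $247,100.

$247,100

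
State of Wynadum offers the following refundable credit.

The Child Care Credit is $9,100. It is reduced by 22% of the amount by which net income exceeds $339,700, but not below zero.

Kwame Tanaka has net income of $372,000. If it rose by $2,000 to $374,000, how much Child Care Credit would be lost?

$440

At $372,000 — 22% of the $32,300 excess over $339,700 is $7,106; credit = $9,100 − $7,106 = $1,994.
At $374,000 — 22% of the $34,300 excess over $339,700 is $7,546; credit = $9,100 − $7,546 = $1,554.
Lost: $1,994 − $1,554 = $440.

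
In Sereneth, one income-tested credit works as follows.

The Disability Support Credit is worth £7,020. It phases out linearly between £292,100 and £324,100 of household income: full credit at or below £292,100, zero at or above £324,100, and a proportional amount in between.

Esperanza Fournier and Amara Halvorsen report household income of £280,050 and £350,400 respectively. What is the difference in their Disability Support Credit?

£7,020

Esperanza (£280,050): Disability Support Credit: £280,050 is at or below the £292,100 threshold, so the full £7,020 applies.
Amara (£350,400): Disability Support Credit: £350,400 is at or above £324,100, so the credit is £0.
Difference: |£7,020 − £0| = £7,020.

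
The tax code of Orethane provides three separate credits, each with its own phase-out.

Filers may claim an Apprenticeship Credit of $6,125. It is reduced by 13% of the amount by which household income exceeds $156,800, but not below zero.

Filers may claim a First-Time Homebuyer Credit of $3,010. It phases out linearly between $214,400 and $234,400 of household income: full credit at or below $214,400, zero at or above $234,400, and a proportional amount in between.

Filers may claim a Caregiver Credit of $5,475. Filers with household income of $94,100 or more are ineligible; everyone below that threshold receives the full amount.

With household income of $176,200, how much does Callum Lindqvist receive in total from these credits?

$6,613

Apprenticeship Credit: 13% of the $19,400 excess over $156,800 is $2,522; credit = $6,125 − $2,522 = $3,603.
First-Time Homebuyer Credit: $176,200 is at or below the $214,400 threshold, so the full $3,010 applies.
Caregiver Credit: $176,200 meets or exceeds the $94,100 cutoff, so the credit is $0.
Total: $3,603 + $3,010 + $0 = $6,613.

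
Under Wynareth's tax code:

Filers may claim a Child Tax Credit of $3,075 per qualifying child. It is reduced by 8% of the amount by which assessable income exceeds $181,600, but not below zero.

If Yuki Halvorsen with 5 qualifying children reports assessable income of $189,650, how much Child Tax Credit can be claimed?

$14,731

Child Tax Credit: base = 5 × $3,075 = $15,375. 8% of the $8,050 excess over $181,600 is $644; credit = $15,375 − $644 = $14,731.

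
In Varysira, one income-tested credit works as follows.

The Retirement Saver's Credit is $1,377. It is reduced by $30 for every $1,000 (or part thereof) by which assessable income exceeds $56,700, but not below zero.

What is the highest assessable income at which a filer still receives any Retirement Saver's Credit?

$101,700

After 45 increments the reduction is 45 × $30 = $1,350, leaving $27; one more increment wipes it out. Increment 45 ends at excess 45 × $1,000 = $45,000, so the highest qualifying income is $56,700 + $45,000 = $101,700.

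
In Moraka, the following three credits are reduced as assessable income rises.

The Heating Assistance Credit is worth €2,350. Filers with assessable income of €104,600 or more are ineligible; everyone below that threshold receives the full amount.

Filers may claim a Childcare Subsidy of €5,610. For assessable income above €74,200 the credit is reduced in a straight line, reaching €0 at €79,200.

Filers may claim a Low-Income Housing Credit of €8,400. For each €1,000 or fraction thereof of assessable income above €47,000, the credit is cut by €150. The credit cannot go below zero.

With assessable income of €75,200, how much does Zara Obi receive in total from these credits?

Heating Assistance Credit: €75,200 is below the €104,600 cutoff, so the full €2,350 applies.
Childcare Subsidy: €75,200 is €1,000 into a €5,000 phase-out range, leaving 4,000/5,000 of the credit: €5,610 × 4,000/5,000 = €4,488.
Low-Income Housing Credit: income exceeds €47,000 by €28,200, which is 29 full-or-partial €1,000 increments; reduction = 29 × €150 = €4,350, leaving €4,050.
Total: €2,350 + €4,488 + €4,050 = €10,888.

€10,888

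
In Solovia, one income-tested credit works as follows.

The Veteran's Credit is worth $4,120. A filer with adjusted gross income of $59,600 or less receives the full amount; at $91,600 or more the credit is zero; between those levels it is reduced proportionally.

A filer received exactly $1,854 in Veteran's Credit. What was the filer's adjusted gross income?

$1,854 is 1,854/4,120 of the full $4,120, so 2,266/4,120 of the $32,000 range has been used: income = $59,600 + $32,000 × 2,266/4,120 = $77,200.

$77,200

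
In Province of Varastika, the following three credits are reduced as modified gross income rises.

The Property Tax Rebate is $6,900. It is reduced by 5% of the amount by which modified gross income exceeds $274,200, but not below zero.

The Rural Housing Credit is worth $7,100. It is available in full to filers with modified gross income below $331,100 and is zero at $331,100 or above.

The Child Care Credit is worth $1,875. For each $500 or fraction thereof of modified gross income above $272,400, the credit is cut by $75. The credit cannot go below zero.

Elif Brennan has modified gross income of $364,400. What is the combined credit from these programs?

$2,390

Property Tax Rebate: 5% of the $90,200 excess over $274,200 is $4,510; credit = $6,900 − $4,510 = $2,390.
Rural Housing Credit: $364,400 meets or exceeds the $331,100 cutoff, so the credit is $0.
Child Care Credit: income exceeds $272,400 by $92,000 → 184 increments × $75 = $13,800 ≥ base, so the credit is $0.
Total: $2,390 + $0 + $0 = $2,390.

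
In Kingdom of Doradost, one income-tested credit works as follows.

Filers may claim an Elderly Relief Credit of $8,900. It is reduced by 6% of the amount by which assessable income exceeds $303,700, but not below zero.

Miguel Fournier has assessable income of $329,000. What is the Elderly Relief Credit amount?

$7,382

Elderly Relief Credit: 6% of the $25,300 excess over $303,700 is $1,518; credit = $8,900 − $1,518 = $7,382.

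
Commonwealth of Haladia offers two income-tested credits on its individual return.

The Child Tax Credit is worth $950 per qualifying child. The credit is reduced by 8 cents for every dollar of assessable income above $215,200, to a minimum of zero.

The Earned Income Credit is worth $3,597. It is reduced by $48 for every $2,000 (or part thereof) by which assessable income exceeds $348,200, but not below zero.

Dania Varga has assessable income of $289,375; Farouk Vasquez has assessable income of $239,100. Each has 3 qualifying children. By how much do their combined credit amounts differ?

Dania ($289,375): Child Tax Credit: base = 3 × $950 = $2,850. 8% of the $74,175 excess over $215,200 is $5,934 ≥ base, so the credit is $0. Earned Income Credit: $289,375 is at or below the $348,200 threshold, so the full $3,597 applies. total $0 + $3,597 = $3,597
Farouk ($239,100): Child Tax Credit: base = 3 × $950 = $2,850. 8% of the $23,900 excess over $215,200 is $1,912; credit = $2,850 − $1,912 = $938. Earned Income Credit: $239,100 is at or below the $348,200 threshold, so the full $3,597 applies. total $938 + $3,597 = $4,535
Difference: |$3,597 − $4,535| = $938.

$938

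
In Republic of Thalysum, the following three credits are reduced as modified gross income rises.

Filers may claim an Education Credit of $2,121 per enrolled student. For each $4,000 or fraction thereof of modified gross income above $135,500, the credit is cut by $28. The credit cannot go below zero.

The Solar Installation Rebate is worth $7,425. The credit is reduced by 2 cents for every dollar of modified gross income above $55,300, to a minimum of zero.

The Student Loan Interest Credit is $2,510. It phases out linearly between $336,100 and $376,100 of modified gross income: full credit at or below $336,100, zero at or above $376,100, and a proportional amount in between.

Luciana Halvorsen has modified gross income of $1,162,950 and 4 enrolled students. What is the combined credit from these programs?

Education Credit: base = 4 × $2,121 = $8,484. income exceeds $135,500 by $1,027,450, which is 257 full-or-partial $4,000 increments; reduction = 257 × $28 = $7,196, leaving $1,288.
Solar Installation Rebate: 2% of the $1,107,650 excess over $55,300 is $22,153 ≥ base, so the credit is $0.
Student Loan Interest Credit: $1,162,950 is at or above $376,100, so the credit is $0.
Total: $1,288 + $0 + $0 = $1,288.

$1,288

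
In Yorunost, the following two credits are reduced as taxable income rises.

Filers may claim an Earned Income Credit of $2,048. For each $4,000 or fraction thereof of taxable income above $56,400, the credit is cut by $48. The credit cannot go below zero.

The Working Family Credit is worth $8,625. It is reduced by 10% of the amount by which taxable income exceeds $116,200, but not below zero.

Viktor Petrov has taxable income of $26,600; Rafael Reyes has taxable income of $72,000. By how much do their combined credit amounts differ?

$192

Viktor ($26,600): Earned Income Credit: $26,600 is at or below the $56,400 threshold, so the full $2,048 applies. Working Family Credit: $26,600 is at or below the $116,200 threshold, so the full $8,625 applies. total $2,048 + $8,625 = $10,673
Rafael ($72,000): Earned Income Credit: income exceeds $56,400 by $15,600, which is 4 full-or-partial $4,000 increments; reduction = 4 × $48 = $192, leaving $1,856. Working Family Credit: $72,000 is at or below the $116,200 threshold, so the full $8,625 applies. total $1,856 + $8,625 = $10,481
Difference: |$10,673 − $10,481| = $192.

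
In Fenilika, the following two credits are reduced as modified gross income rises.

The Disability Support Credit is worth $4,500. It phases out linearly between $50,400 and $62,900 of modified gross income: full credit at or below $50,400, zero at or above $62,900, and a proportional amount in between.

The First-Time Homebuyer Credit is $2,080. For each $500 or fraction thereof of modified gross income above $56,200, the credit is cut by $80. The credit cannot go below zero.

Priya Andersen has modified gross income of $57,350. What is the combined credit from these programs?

$3,838

Disability Support Credit: $57,350 is $6,950 into a $12,500 phase-out range, leaving 5,550/12,500 of the credit: $4,500 × 5,550/12,500 = $1,998.
First-Time Homebuyer Credit: income exceeds $56,200 by $1,150, which is 3 full-or-partial $500 increments; reduction = 3 × $80 = $240, leaving $1,840.
Total: $1,998 + $1,840 = $3,838.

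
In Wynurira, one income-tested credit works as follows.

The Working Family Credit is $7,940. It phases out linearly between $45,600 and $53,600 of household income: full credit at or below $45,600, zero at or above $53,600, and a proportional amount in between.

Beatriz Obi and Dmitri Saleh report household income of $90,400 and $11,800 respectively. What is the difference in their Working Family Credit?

$7,940

Beatriz ($90,400): Working Family Credit: $90,400 is at or above $53,600, so the credit is $0.
Dmitri ($11,800): Working Family Credit: $11,800 is at or below the $45,600 threshold, so the full $7,940 applies.
Difference: |$0 − $7,940| = $7,940.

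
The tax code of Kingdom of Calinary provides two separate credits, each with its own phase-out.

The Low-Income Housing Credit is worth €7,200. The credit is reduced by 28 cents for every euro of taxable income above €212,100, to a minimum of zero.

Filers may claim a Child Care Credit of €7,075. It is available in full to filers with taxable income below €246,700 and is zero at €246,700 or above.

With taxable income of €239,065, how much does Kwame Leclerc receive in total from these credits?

Low-Income Housing Credit: 28% of the €26,965 excess over €212,100 is €7,550.20 ≥ base, so the credit is €0.
Child Care Credit: €239,065 is below the €246,700 cutoff, so the full €7,075 applies.
Total: €0 + €7,075 = €7,075.

€7,075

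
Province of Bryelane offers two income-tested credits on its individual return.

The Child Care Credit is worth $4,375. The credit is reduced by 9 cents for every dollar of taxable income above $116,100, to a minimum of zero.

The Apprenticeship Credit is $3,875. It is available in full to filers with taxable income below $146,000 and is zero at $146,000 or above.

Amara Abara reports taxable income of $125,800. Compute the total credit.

$7,377

Child Care Credit: 9% of the $9,700 excess over $116,100 is $873; credit = $4,375 − $873 = $3,502.
Apprenticeship Credit: $125,800 is below the $146,000 cutoff, so the full $3,875 applies.
Total: $3,502 + $3,875 = $7,377.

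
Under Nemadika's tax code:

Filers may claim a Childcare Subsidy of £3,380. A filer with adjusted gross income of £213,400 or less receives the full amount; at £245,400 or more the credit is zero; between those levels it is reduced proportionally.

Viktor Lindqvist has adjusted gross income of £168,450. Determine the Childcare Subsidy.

Childcare Subsidy: £168,450 is at or below the £213,400 threshold, so the full £3,380 applies.

£3,380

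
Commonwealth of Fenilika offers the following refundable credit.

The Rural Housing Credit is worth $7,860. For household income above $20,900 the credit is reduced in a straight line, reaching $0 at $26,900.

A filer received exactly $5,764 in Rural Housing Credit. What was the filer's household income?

$22,500

$5,764 is 5,764/7,860 of the full $7,860, so 2,096/7,860 of the $6,000 range has been used: income = $20,900 + $6,000 × 2,096/7,860 = $22,500.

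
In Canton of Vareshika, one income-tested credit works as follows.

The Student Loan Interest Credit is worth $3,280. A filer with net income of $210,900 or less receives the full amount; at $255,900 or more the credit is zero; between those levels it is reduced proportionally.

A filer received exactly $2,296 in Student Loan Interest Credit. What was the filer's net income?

$224,400

$2,296 is 2,296/3,280 of the full $3,280, so 984/3,280 of the $45,000 range has been used: income = $210,900 + $45,000 × 984/3,280 = $224,400.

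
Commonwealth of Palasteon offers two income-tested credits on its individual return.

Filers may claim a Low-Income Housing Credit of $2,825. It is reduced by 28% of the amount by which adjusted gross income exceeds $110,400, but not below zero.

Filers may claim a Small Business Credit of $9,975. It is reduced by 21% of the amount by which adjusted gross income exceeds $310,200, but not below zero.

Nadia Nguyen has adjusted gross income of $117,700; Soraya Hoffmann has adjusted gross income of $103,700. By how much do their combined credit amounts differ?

Nadia ($117,700): Low-Income Housing Credit: 28% of the $7,300 excess over $110,400 is $2,044; credit = $2,825 − $2,044 = $781. Small Business Credit: $117,700 is at or below the $310,200 threshold, so the full $9,975 applies. total $781 + $9,975 = $10,756
Soraya ($103,700): Low-Income Housing Credit: $103,700 is at or below the $110,400 threshold, so the full $2,825 applies. Small Business Credit: $103,700 is at or below the $310,200 threshold, so the full $9,975 applies. total $2,825 + $9,975 = $12,800
Difference: |$10,756 − $12,800| = $2,044.

$2,044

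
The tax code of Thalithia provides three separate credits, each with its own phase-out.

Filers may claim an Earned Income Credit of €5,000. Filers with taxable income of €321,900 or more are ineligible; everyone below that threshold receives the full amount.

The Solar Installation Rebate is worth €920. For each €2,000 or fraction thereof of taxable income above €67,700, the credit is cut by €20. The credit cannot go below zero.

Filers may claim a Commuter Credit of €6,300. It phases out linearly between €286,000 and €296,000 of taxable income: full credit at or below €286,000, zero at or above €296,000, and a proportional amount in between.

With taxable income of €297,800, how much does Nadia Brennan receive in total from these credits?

Earned Income Credit: €297,800 is below the €321,900 cutoff, so the full €5,000 applies.
Solar Installation Rebate: income exceeds €67,700 by €230,100 → 116 increments × €20 = €2,320 ≥ base, so the credit is €0.
Commuter Credit: €297,800 is at or above €296,000, so the credit is €0.
Total: €5,000 + €0 + €0 = €5,000.

€5,000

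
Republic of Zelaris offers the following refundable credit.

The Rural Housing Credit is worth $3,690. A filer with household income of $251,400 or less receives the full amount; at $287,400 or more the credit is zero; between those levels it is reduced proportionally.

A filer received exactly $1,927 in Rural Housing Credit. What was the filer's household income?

$1,927 is 1,927/3,690 of the full $3,690, so 1,763/3,690 of the $36,000 range has been used: income = $251,400 + $36,000 × 1,763/3,690 = $268,600.

$268,600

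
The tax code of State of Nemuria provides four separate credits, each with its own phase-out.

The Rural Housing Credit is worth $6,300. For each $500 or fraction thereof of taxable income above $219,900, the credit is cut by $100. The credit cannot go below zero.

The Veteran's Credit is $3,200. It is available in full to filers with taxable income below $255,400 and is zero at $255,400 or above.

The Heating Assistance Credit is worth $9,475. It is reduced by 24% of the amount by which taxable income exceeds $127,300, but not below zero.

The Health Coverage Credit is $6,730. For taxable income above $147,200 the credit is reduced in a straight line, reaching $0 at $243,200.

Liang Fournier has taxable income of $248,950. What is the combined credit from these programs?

Rural Housing Credit: income exceeds $219,900 by $29,050, which is 59 full-or-partial $500 increments; reduction = 59 × $100 = $5,900, leaving $400.
Veteran's Credit: $248,950 is below the $255,400 cutoff, so the full $3,200 applies.
Heating Assistance Credit: 24% of the $121,650 excess over $127,300 is $29,196 ≥ base, so the credit is $0.
Health Coverage Credit: $248,950 is at or above $243,200, so the credit is $0.
Total: $400 + $3,200 + $0 + $0 = $3,600.

$3,600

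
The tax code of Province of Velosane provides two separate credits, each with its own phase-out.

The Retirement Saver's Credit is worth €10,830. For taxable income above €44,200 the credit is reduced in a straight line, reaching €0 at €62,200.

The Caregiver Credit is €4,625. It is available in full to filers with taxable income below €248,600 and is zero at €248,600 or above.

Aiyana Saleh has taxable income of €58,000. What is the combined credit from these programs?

Retirement Saver's Credit: €58,000 is €13,800 into a €18,000 phase-out range, leaving 4,200/18,000 of the credit: €10,830 × 4,200/18,000 = €2,527.
Caregiver Credit: €58,000 is below the €248,600 cutoff, so the full €4,625 applies.
Total: €2,527 + €4,625 = €7,152.

€7,152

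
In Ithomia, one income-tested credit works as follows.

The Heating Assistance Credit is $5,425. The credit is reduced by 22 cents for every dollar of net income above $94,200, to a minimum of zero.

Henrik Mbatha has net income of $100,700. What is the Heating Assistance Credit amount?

Heating Assistance Credit: 22% of the $6,500 excess over $94,200 is $1,430; credit = $5,425 − $1,430 = $3,995.

$3,995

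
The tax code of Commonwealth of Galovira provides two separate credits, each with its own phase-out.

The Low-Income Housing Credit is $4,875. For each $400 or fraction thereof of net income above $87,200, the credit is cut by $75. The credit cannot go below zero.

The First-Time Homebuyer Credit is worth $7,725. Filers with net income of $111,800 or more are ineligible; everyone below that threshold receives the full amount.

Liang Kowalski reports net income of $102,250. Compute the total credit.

Low-Income Housing Credit: income exceeds $87,200 by $15,050, which is 38 full-or-partial $400 increments; reduction = 38 × $75 = $2,850, leaving $2,025.
First-Time Homebuyer Credit: $102,250 is below the $111,800 cutoff, so the full $7,725 applies.
Total: $2,025 + $7,725 = $9,750.

$9,750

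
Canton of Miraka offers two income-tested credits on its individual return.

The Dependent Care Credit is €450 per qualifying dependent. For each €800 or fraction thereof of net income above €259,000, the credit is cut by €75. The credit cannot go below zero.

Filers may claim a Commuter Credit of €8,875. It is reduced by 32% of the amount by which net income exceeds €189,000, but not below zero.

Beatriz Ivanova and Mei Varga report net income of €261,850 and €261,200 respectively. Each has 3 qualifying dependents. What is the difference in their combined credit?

€75

Beatriz (€261,850): Dependent Care Credit: base = 3 × €450 = €1,350. income exceeds €259,000 by €2,850, which is 4 full-or-partial €800 increments; reduction = 4 × €75 = €300, leaving €1,050. Commuter Credit: 32% of the €72,850 excess over €189,000 is €23,312 ≥ base, so the credit is €0. total €1,050 + €0 = €1,050
Mei (€261,200): Dependent Care Credit: base = 3 × €450 = €1,350. income exceeds €259,000 by €2,200, which is 3 full-or-partial €800 increments; reduction = 3 × €75 = €225, leaving €1,125. Commuter Credit: 32% of the €72,200 excess over €189,000 is €23,104 ≥ base, so the credit is €0. total €1,125 + €0 = €1,125
Difference: |€1,050 − €1,125| = €75.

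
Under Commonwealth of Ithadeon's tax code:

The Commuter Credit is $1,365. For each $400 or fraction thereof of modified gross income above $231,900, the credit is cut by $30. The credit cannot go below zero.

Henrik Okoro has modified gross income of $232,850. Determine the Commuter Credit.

Commuter Credit: income exceeds $231,900 by $950, which is 3 full-or-partial $400 increments; reduction = 3 × $30 = $90, leaving $1,275.

$1,275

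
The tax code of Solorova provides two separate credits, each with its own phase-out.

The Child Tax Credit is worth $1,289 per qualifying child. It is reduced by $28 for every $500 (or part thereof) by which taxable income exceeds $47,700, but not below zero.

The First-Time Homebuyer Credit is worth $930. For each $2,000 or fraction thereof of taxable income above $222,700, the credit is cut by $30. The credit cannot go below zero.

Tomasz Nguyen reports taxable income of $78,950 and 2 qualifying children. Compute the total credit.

Child Tax Credit: base = 2 × $1,289 = $2,578. income exceeds $47,700 by $31,250, which is 63 full-or-partial $500 increments; reduction = 63 × $28 = $1,764, leaving $814.
First-Time Homebuyer Credit: $78,950 is at or below the $222,700 threshold, so the full $930 applies.
Total: $814 + $930 = $1,744.

$1,744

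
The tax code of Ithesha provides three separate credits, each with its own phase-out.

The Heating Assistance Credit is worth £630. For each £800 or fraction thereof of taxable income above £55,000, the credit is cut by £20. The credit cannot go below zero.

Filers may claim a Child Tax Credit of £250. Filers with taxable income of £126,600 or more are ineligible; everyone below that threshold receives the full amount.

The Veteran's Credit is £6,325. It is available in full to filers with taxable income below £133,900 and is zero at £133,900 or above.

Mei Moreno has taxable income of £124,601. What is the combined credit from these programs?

Heating Assistance Credit: income exceeds £55,000 by £69,601 → 88 increments × £20 = £1,760 ≥ base, so the credit is £0.
Child Tax Credit: £124,601 is below the £126,600 cutoff, so the full £250 applies.
Veteran's Credit: £124,601 is below the £133,900 cutoff, so the full £6,325 applies.
Total: £0 + £250 + £6,325 = £6,575.

£6,575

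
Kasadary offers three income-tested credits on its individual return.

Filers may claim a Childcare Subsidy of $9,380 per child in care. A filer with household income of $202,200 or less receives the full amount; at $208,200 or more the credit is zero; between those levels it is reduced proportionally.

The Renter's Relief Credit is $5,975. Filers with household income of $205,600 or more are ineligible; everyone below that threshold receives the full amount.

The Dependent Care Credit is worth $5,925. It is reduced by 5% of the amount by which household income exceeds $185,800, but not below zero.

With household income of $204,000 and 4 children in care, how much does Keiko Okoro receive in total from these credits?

$37,254

Childcare Subsidy: base = 4 × $9,380 = $37,520. $204,000 is $1,800 into a $6,000 phase-out range, leaving 4,200/6,000 of the credit: $37,520 × 4,200/6,000 = $26,264.
Renter's Relief Credit: $204,000 is below the $205,600 cutoff, so the full $5,975 applies.
Dependent Care Credit: 5% of the $18,200 excess over $185,800 is $910; credit = $5,925 − $910 = $5,015.
Total: $26,264 + $5,975 + $5,015 = $37,254.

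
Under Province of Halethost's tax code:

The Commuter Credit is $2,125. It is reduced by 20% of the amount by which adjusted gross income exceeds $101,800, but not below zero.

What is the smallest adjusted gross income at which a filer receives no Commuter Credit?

$112,425

The credit falls by 20% of each dollar above $101,800, so it reaches zero when the excess is $2,125 / 20% = $10,625: income = $101,800 + $10,625 = $112,425.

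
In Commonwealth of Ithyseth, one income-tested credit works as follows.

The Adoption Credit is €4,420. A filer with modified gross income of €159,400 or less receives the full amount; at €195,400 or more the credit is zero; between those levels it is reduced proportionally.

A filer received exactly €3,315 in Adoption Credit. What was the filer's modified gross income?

€168,400

€3,315 is 3,315/4,420 of the full €4,420, so 1,105/4,420 of the €36,000 range has been used: income = €159,400 + €36,000 × 1,105/4,420 = €168,400.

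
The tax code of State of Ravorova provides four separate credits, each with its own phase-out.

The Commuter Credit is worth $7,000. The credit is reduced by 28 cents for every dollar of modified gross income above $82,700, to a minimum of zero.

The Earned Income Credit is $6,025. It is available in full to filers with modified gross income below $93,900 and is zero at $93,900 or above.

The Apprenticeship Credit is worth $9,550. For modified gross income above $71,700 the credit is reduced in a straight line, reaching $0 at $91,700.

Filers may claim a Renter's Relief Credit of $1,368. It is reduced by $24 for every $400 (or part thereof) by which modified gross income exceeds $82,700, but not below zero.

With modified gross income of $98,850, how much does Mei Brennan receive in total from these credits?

$2,862

Commuter Credit: 28% of the $16,150 excess over $82,700 is $4,522; credit = $7,000 − $4,522 = $2,478.
Earned Income Credit: $98,850 meets or exceeds the $93,900 cutoff, so the credit is $0.
Apprenticeship Credit: $98,850 is at or above $91,700, so the credit is $0.
Renter's Relief Credit: income exceeds $82,700 by $16,150, which is 41 full-or-partial $400 increments; reduction = 41 × $24 = $984, leaving $384.
Total: $2,478 + $0 + $0 + $384 = $2,862.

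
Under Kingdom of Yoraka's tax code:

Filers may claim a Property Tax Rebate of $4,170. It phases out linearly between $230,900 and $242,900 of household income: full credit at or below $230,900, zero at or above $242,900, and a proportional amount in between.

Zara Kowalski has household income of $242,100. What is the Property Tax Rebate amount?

$278

Property Tax Rebate: $242,100 is $11,200 into a $12,000 phase-out range, leaving 800/12,000 of the credit: $4,170 × 800/12,000 = $278.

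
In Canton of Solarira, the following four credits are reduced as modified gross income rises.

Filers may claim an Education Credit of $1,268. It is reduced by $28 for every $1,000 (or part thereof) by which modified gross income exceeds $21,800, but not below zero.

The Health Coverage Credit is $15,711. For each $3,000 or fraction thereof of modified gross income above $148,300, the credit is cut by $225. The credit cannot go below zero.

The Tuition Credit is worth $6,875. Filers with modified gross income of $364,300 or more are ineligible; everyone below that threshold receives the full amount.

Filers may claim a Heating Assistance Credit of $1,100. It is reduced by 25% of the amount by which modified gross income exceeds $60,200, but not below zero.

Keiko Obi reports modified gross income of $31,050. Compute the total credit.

$24,674

Education Credit: income exceeds $21,800 by $9,250, which is 10 full-or-partial $1,000 increments; reduction = 10 × $28 = $280, leaving $988.
Health Coverage Credit: $31,050 is at or below the $148,300 threshold, so the full $15,711 applies.
Tuition Credit: $31,050 is below the $364,300 cutoff, so the full $6,875 applies.
Heating Assistance Credit: $31,050 is at or below the $60,200 threshold, so the full $1,100 applies.
Total: $988 + $15,711 + $6,875 + $1,100 = $24,674.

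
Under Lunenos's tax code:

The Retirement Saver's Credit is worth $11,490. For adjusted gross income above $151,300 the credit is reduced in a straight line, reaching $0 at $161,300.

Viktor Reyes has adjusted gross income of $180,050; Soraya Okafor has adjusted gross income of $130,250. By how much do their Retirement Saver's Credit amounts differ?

$11,490

Viktor ($180,050): Retirement Saver's Credit: $180,050 is at or above $161,300, so the credit is $0.
Soraya ($130,250): Retirement Saver's Credit: $130,250 is at or below the $151,300 threshold, so the full $11,490 applies.
Difference: |$0 − $11,490| = $11,490.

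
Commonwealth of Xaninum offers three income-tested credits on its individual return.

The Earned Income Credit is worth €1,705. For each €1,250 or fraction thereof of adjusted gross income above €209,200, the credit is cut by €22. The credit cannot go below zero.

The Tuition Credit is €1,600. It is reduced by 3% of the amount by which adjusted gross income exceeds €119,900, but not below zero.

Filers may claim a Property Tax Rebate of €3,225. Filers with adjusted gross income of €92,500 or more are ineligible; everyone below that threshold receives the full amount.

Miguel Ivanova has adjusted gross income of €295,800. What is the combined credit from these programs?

€165

Earned Income Credit: income exceeds €209,200 by €86,600, which is 70 full-or-partial €1,250 increments; reduction = 70 × €22 = €1,540, leaving €165.
Tuition Credit: 3% of the €175,900 excess over €119,900 is €5,277 ≥ base, so the credit is €0.
Property Tax Rebate: €295,800 meets or exceeds the €92,500 cutoff, so the credit is €0.
Total: €165 + €0 + €0 = €165.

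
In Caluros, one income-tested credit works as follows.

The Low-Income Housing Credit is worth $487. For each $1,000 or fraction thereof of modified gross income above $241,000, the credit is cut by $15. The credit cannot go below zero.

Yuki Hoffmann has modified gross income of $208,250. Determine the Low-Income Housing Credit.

Low-Income Housing Credit: $208,250 is at or below the $241,000 threshold, so the full $487 applies.

$487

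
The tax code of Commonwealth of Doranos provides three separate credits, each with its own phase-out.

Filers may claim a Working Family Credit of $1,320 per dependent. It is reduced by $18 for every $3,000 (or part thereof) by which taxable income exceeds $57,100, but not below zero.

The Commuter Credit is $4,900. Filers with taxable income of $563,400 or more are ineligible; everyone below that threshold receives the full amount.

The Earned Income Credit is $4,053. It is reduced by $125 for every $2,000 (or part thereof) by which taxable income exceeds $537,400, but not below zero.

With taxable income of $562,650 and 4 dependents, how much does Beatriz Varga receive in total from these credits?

$9,566

Working Family Credit: base = 4 × $1,320 = $5,280. income exceeds $57,100 by $505,550, which is 169 full-or-partial $3,000 increments; reduction = 169 × $18 = $3,042, leaving $2,238.
Commuter Credit: $562,650 is below the $563,400 cutoff, so the full $4,900 applies.
Earned Income Credit: income exceeds $537,400 by $25,250, which is 13 full-or-partial $2,000 increments; reduction = 13 × $125 = $1,625, leaving $2,428.
Total: $2,238 + $4,900 + $2,428 = $9,566.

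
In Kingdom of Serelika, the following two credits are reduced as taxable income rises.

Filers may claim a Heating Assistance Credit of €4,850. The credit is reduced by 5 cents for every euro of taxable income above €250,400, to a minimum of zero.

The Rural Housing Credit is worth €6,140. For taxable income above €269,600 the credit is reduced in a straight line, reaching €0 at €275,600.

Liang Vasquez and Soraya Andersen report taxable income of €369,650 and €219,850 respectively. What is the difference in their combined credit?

€10,990

Liang (€369,650): Heating Assistance Credit: 5% of the €119,250 excess over €250,400 is €5,962.50 ≥ base, so the credit is €0. Rural Housing Credit: €369,650 is at or above €275,600, so the credit is €0. total €0 + €0 = €0
Soraya (€219,850): Heating Assistance Credit: €219,850 is at or below the €250,400 threshold, so the full €4,850 applies. Rural Housing Credit: €219,850 is at or below the €269,600 threshold, so the full €6,140 applies. total €4,850 + €6,140 = €10,990
Difference: |€0 − €10,990| = €10,990.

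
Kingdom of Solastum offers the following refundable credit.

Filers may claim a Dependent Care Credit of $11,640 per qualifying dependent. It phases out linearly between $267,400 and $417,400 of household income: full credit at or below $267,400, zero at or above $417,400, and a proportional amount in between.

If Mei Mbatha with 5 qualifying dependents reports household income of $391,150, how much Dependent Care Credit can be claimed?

$10,185

Dependent Care Credit: base = 5 × $11,640 = $58,200. $391,150 is $123,750 into a $150,000 phase-out range, leaving 26,250/150,000 of the credit: $58,200 × 26,250/150,000 = $10,185.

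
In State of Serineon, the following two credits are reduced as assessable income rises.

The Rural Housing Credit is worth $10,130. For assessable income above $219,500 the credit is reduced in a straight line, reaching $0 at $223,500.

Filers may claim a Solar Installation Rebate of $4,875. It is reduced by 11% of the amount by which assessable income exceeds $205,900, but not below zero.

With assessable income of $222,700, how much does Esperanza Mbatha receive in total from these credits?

Rural Housing Credit: $222,700 is $3,200 into a $4,000 phase-out range, leaving 800/4,000 of the credit: $10,130 × 800/4,000 = $2,026.
Solar Installation Rebate: 11% of the $16,800 excess over $205,900 is $1,848; credit = $4,875 − $1,848 = $3,027.
Total: $2,026 + $3,027 = $5,053.

$5,053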